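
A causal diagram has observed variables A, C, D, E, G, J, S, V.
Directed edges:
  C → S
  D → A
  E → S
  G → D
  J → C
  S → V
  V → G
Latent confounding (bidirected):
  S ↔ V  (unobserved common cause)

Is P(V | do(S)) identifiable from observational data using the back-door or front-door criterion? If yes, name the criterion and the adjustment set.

desc(S)\{S}={A,D,G,V}; candidates ⊆ {C,E,J}.
S↔V: latent back-door arc(s) into S.
size 0: {}; under {} S still reaches {A,C,D,E,G,J,V} ∋ V.
size 1: {C}, {E}, {J}; under {C} S still reaches {A,D,E,G,V} ∋ V.
size 2: {C,E}, {C,J}, {E,J}; under {C,E} S still reaches {A,D,G,V} ∋ V.
S↔V cannot be blocked by any observed set — no back-door set.
No mediator lies on a directed S→…→V path.
Neither criterion identifies P(V|do(S)) in this graph.

P(V|do(S)): not identifiable (no BD/FD set).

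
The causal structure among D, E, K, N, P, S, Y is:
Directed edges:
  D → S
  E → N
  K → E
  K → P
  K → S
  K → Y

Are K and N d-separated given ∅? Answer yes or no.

No — K and N are d-connected given ∅.

Bayes-Ball from K | ∅ reaches {E,N,P,S,Y}.
N ∈ reach(K|∅) ⇒ K ⊥̸ N | ∅.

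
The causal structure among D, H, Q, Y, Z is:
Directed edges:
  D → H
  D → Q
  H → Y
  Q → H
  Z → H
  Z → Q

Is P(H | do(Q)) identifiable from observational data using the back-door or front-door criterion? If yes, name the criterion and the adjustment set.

P(H|do(Q)): backdoor, adjust for {D, Z}.

desc(Q)\{Q}={H,Y}; candidates ⊆ {D,Z}.
size 0: {}; under {} Q still reaches {D,H,Y,Z} ∋ H.
size 1: {D}, {Z}; under {D} Q still reaches {H,Y,Z} ∋ H.
{D,Z}: Q⊥H given {D,Z} in G with Q→· removed — back-door holds.
P(H|do(Q)) = Σ_{D,Z} P(H|Q,D,Z)·P(D,Z).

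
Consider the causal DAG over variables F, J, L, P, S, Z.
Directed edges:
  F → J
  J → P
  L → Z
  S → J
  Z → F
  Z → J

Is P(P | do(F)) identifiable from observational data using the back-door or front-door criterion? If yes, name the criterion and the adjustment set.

desc(F)\{F}={J,P}; candidates ⊆ {L,S,Z}.
size 0: {}; under {} F still reaches {J,L,P,Z} ∋ P.
{Z}: F⊥P given {Z} in G with F→· removed — back-door holds.
P(P|do(F)) = Σ_{Z} P(P|F,Z)·P(Z).

P(P|do(F)): backdoor, adjust for {Z}.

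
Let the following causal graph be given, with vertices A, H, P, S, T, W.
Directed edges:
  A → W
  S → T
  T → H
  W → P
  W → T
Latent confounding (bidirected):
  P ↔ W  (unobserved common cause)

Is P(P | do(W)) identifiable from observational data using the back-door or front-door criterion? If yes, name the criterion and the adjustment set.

desc(W)\{W}={H,P,T}; candidates ⊆ {A,S}.
W↔P: latent back-door arc(s) into W.
size 0: {}; under {} W still reaches {A,P} ∋ P.
size 1: {A}, {S}; under {A} W still reaches {P} ∋ P.
size 2: {A,S}; under {A,S} W still reaches {P} ∋ P.
W↔P cannot be blocked by any observed set — no back-door set.
No mediator lies on a directed W→…→P path.
Neither criterion identifies P(P|do(W)) in this graph.

P(P|do(W)): not identifiable (no BD/FD set).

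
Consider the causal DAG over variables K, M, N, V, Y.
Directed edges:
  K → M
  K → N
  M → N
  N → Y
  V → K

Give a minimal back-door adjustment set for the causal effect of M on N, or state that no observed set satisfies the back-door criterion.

desc(M)\{M}={N,Y}; candidates ⊆ {K,V}.
size 0: {}; under {} M still reaches {K,N,V,Y} ∋ N.
{K}: M⊥N given {K} in G with M→· removed — back-door holds.

M→N: minimal back-door set {K}.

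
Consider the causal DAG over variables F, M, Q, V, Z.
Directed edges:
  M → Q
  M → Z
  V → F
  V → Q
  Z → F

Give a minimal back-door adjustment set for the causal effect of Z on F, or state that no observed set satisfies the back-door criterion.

Z→F: minimal back-door set ∅.

desc(Z)\{Z}={F}; candidates ⊆ {M,Q,V}.
∅: Z⊥F given ∅ in G with Z→· removed — back-door holds.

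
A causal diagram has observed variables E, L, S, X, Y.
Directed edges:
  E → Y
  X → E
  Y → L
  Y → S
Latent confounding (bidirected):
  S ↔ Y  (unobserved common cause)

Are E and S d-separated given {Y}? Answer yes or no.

Bayes-Ball from E | {Y} reaches {S,X}.
S ∈ reach(E|{Y}) ⇒ E ⊥̸ S | {Y}.

No — E and S are d-connected given {Y}.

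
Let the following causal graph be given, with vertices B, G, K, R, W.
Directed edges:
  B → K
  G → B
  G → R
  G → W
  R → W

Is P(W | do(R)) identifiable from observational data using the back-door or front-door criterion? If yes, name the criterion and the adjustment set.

P(W|do(R)): backdoor, adjust for {G}.

desc(R)\{R}={W}; candidates ⊆ {B,G,K}.
size 0: {}; under {} R still reaches {B,G,K,W} ∋ W.
{G}: R⊥W given {G} in G with R→· removed — back-door holds.
P(W|do(R)) = Σ_{G} P(W|R,G)·P(G).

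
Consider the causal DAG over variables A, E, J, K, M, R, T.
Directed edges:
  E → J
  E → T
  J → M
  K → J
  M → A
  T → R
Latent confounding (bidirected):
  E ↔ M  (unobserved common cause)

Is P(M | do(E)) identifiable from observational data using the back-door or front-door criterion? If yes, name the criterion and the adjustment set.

desc(E)\{E}={A,J,M,R,T}; candidates ⊆ {K}.
E↔M: latent back-door arc(s) into E.
size 0: {}; under {} E still reaches {A,M} ∋ M.
size 1: {K}; under {K} E still reaches {A,M} ∋ M.
E↔M cannot be blocked by any observed set — no back-door set.
{J}: (i) intercepts every directed E→M path; (ii) no back-door E→{J}; (iii) {E} blocks every back-door {J}→M. Front-door holds.
P(M|do(E)) = Σ_{J} P(J|E) Σ_{E'} P(M|J,E')P(E').

P(M|do(E)): frontdoor, adjust for {J}.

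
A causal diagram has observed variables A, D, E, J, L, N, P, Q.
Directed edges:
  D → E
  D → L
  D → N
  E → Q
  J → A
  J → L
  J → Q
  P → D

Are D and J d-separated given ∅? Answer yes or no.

Yes — D ⊥ J | ∅.

Bayes-Ball from D | ∅ reaches {E,L,N,P,Q}.
J ∉ reach(D|∅) ⇒ D ⊥ J | ∅.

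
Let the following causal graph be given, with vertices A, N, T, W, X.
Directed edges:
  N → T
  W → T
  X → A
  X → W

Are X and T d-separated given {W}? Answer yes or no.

Yes — X ⊥ T | {W}.

Bayes-Ball from X | {W} reaches {A}.
T ∉ reach(X|{W}) ⇒ X ⊥ T | {W}.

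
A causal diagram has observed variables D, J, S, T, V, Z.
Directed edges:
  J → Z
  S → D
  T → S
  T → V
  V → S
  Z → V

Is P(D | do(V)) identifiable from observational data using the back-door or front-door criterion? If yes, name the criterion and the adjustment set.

desc(V)\{V}={D,S}; candidates ⊆ {J,T,Z}.
size 0: {}; under {} V still reaches {D,J,S,T,Z} ∋ D.
{T}: V⊥D given {T} in G with V→· removed — back-door holds.
P(D|do(V)) = Σ_{T} P(D|V,T)·P(T).

P(D|do(V)): backdoor, adjust for {T}.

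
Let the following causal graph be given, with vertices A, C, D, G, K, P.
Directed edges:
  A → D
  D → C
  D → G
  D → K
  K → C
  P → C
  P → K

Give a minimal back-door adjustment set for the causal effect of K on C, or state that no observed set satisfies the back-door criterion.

desc(K)\{K}={C}; candidates ⊆ {A,D,G,P}.
size 0: {}; under {} K still reaches {A,C,D,G,P} ∋ C.
size 1: {A}, {D}, {G} …(+1); under {A} K still reaches {C,D,G,P} ∋ C.
{D,P}: K⊥C given {D,P} in G with K→· removed — back-door holds.

K→C: minimal back-door set {D, P}.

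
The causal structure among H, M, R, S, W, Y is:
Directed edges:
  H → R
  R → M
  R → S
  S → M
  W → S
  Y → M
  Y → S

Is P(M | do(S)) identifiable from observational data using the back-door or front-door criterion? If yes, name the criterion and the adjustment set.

desc(S)\{S}={M}; candidates ⊆ {H,R,W,Y}.
size 0: {}; under {} S still reaches {H,M,R,W,Y} ∋ M.
size 1: {H}, {R}, {W} …(+1); under {H} S still reaches {M,R,W,Y} ∋ M.
{R,Y}: S⊥M given {R,Y} in G with S→· removed — back-door holds.
P(M|do(S)) = Σ_{R,Y} P(M|S,R,Y)·P(R,Y).

P(M|do(S)): backdoor, adjust for {R, Y}.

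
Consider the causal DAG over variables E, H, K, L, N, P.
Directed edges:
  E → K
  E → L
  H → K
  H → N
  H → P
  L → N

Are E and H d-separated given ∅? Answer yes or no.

Yes — E ⊥ H | ∅.

Bayes-Ball from E | ∅ reaches {K,L,N}.
H ∉ reach(E|∅) ⇒ E ⊥ H | ∅.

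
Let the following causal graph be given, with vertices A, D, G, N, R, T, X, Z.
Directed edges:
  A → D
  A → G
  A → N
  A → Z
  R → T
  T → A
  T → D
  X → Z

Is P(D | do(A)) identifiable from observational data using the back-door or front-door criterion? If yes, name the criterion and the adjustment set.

P(D|do(A)): backdoor, adjust for {T}.

desc(A)\{A}={D,G,N,Z}; candidates ⊆ {R,T,X}.
size 0: {}; under {} A still reaches {D,R,T} ∋ D.
{T}: A⊥D given {T} in G with A→· removed — back-door holds.
P(D|do(A)) = Σ_{T} P(D|A,T)·P(T).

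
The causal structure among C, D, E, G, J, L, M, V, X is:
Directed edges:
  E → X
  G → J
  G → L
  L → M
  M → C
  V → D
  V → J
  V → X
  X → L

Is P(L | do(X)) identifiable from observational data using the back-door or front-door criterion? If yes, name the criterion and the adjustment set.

P(L|do(X)): backdoor, adjust for ∅.

desc(X)\{X}={C,L,M}; candidates ⊆ {D,E,G,J,V}.
∅: X⊥L given ∅ in G with X→· removed — back-door holds.
P(L|do(X)) = P(L|X) — no adjustment needed.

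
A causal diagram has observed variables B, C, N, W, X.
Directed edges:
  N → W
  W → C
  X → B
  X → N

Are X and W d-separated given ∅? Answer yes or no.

No — X and W are d-connected given ∅.

Bayes-Ball from X | ∅ reaches {B,C,N,W}.
W ∈ reach(X|∅) ⇒ X ⊥̸ W | ∅.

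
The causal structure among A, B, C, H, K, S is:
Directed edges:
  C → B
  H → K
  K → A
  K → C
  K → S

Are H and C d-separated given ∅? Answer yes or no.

Bayes-Ball from H | ∅ reaches {A,B,C,K,S}.
C ∈ reach(H|∅) ⇒ H ⊥̸ C | ∅.

No — H and C are d-connected given ∅.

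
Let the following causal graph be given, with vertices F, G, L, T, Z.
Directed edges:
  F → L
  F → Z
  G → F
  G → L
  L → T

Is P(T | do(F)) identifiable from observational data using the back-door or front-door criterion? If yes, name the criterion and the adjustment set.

desc(F)\{F}={L,T,Z}; candidates ⊆ {G}.
size 0: {}; under {} F still reaches {G,L,T} ∋ T.
{G}: F⊥T given {G} in G with F→· removed — back-door holds.
P(T|do(F)) = Σ_{G} P(T|F,G)·P(G).

P(T|do(F)): backdoor, adjust for {G}.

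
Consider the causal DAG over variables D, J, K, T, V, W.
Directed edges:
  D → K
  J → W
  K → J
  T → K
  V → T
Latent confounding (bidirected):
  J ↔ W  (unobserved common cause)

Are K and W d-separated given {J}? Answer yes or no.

Bayes-Ball from K | {J} reaches {D,T,V,W}.
W ∈ reach(K|{J}) ⇒ K ⊥̸ W | {J}.

No — K and W are d-connected given {J}.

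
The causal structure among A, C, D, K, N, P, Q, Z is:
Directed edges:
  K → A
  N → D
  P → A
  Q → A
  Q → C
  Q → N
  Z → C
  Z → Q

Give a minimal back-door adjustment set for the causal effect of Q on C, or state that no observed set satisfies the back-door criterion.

Q→C: minimal back-door set {Z}.

desc(Q)\{Q}={A,C,D,N}; candidates ⊆ {K,P,Z}.
size 0: {}; under {} Q still reaches {C,Z} ∋ C.
{Z}: Q⊥C given {Z} in G with Q→· removed — back-door holds.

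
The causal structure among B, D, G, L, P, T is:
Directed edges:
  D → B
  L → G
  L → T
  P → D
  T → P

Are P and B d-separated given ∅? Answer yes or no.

No — P and B are d-connected given ∅.

Bayes-Ball from P | ∅ reaches {B,D,G,L,T}.
B ∈ reach(P|∅) ⇒ P ⊥̸ B | ∅.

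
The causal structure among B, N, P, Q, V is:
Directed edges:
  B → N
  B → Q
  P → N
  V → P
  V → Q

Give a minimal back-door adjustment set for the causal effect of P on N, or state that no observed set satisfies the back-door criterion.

P→N: minimal back-door set ∅.

desc(P)\{P}={N}; candidates ⊆ {B,Q,V}.
∅: P⊥N given ∅ in G with P→· removed — back-door holds.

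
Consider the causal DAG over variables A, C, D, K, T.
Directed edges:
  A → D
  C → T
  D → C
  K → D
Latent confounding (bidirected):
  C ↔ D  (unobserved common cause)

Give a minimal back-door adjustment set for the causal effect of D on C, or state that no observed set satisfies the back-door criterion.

desc(D)\{D}={C,T}; candidates ⊆ {A,K}.
D↔C: latent back-door arc(s) into D.
size 0: {}; under {} D still reaches {A,C,K,T} ∋ C.
size 1: {A}, {K}; under {A} D still reaches {C,K,T} ∋ C.
size 2: {A,K}; under {A,K} D still reaches {C,T} ∋ C.
D↔C cannot be blocked by any observed set — no back-door set.

D→C: no observed back-door set.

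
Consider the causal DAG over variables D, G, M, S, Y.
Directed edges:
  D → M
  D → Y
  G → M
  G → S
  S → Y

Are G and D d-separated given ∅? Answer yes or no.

Bayes-Ball from G | ∅ reaches {M,S,Y}.
D ∉ reach(G|∅) ⇒ G ⊥ D | ∅.

Yes — G ⊥ D | ∅.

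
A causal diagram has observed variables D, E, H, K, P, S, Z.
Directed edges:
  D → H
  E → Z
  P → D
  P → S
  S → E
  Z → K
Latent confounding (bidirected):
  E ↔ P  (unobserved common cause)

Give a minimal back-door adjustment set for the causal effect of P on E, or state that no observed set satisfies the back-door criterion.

desc(P)\{P}={D,E,H,K,S,Z}; candidates ⊆ {—}.
P↔E: latent back-door arc(s) into P.
size 0: {}; under {} P still reaches {E,K,Z} ∋ E.
P↔E cannot be blocked by any observed set — no back-door set.

P→E: no observed back-door set.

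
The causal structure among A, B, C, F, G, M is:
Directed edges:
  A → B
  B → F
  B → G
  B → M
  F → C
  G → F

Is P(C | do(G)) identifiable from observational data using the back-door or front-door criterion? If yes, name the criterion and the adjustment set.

desc(G)\{G}={C,F}; candidates ⊆ {A,B,M}.
size 0: {}; under {} G still reaches {A,B,C,F,M} ∋ C.
{B}: G⊥C given {B} in G with G→· removed — back-door holds.
P(C|do(G)) = Σ_{B} P(C|G,B)·P(B).

P(C|do(G)): backdoor, adjust for {B}.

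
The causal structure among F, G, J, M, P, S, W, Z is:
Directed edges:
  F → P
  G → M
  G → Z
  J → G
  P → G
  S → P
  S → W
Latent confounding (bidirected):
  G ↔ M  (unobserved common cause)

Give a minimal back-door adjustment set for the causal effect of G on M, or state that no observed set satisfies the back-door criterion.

desc(G)\{G}={M,Z}; candidates ⊆ {F,J,P,S,W}.
G↔M: latent back-door arc(s) into G.
size 0: {}; under {} G still reaches {F,J,M,P,S,W} ∋ M.
size 1: {F}, {J}, {P} …(+2); under {F} G still reaches {J,M,P,S,W} ∋ M.
size 2: {F,J}, {F,P}, {F,S} …(+7); under {F,J} G still reaches {M,P,S,W} ∋ M.
G↔M cannot be blocked by any observed set — no back-door set.

G→M: no observed back-door set.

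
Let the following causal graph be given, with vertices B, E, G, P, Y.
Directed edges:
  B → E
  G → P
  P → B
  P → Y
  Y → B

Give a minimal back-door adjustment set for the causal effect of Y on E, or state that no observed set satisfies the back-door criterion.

Y→E: minimal back-door set {P}.

desc(Y)\{Y}={B,E}; candidates ⊆ {G,P}.
size 0: {}; under {} Y still reaches {B,E,G,P} ∋ E.
{P}: Y⊥E given {P} in G with Y→· removed — back-door holds.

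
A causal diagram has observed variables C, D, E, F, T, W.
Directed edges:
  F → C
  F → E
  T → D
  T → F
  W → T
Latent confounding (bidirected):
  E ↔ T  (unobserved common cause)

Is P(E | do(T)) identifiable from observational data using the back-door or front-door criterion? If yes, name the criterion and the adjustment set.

P(E|do(T)): frontdoor, adjust for {F}.

desc(T)\{T}={C,D,E,F}; candidates ⊆ {W}.
T↔E: latent back-door arc(s) into T.
size 0: {}; under {} T still reaches {E,W} ∋ E.
size 1: {W}; under {W} T still reaches {E} ∋ E.
T↔E cannot be blocked by any observed set — no back-door set.
{F}: (i) intercepts every directed T→E path; (ii) no back-door T→{F}; (iii) {T} blocks every back-door {F}→E. Front-door holds.
P(E|do(T)) = Σ_{F} P(F|T) Σ_{T'} P(E|F,T')P(T').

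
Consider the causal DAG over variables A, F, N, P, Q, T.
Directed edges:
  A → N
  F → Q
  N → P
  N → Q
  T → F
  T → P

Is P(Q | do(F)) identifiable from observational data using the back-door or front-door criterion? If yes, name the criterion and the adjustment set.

desc(F)\{F}={Q}; candidates ⊆ {A,N,P,T}.
∅: F⊥Q given ∅ in G with F→· removed — back-door holds.
P(Q|do(F)) = P(Q|F) — no adjustment needed.

P(Q|do(F)): backdoor, adjust for ∅.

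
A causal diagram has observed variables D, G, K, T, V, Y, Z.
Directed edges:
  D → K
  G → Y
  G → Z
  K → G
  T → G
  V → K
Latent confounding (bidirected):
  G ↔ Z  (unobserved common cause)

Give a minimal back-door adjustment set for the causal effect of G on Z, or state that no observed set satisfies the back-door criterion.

desc(G)\{G}={Y,Z}; candidates ⊆ {D,K,T,V}.
G↔Z: latent back-door arc(s) into G.
size 0: {}; under {} G still reaches {D,K,T,V,Z} ∋ Z.
size 1: {D}, {K}, {T} …(+1); under {D} G still reaches {K,T,V,Z} ∋ Z.
size 2: {D,K}, {D,T}, {D,V} …(+3); under {D,K} G still reaches {T,Z} ∋ Z.
G↔Z cannot be blocked by any observed set — no back-door set.

G→Z: no observed back-door set.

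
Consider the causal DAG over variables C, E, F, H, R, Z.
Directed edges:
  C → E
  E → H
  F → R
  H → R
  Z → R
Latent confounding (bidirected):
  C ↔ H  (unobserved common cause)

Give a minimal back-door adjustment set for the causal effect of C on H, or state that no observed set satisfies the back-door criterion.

C→H: no observed back-door set.

desc(C)\{C}={E,H,R}; candidates ⊆ {F,Z}.
C↔H: latent back-door arc(s) into C.
size 0: {}; under {} C still reaches {H,R} ∋ H.
size 1: {F}, {Z}; under {F} C still reaches {H,R} ∋ H.
size 2: {F,Z}; under {F,Z} C still reaches {H,R} ∋ H.
C↔H cannot be blocked by any observed set — no back-door set.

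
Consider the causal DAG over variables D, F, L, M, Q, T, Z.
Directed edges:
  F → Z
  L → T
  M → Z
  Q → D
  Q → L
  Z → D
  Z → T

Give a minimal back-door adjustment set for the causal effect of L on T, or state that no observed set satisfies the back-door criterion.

L→T: minimal back-door set ∅.

desc(L)\{L}={T}; candidates ⊆ {D,F,M,Q,Z}.
∅: L⊥T given ∅ in G with L→· removed — back-door holds.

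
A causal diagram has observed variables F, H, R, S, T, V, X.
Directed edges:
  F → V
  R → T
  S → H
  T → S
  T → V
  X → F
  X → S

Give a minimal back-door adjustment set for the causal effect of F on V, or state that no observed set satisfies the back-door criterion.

F→V: minimal back-door set ∅.

desc(F)\{F}={V}; candidates ⊆ {H,R,S,T,X}.
∅: F⊥V given ∅ in G with F→· removed — back-door holds.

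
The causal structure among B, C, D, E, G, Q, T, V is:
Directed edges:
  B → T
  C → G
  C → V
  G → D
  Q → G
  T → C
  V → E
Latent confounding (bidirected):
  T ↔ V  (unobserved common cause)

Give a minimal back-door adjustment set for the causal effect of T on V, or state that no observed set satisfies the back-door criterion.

desc(T)\{T}={C,D,E,G,V}; candidates ⊆ {B,Q}.
T↔V: latent back-door arc(s) into T.
size 0: {}; under {} T still reaches {B,E,V} ∋ V.
size 1: {B}, {Q}; under {B} T still reaches {E,V} ∋ V.
size 2: {B,Q}; under {B,Q} T still reaches {E,V} ∋ V.
T↔V cannot be blocked by any observed set — no back-door set.

T→V: no observed back-door set.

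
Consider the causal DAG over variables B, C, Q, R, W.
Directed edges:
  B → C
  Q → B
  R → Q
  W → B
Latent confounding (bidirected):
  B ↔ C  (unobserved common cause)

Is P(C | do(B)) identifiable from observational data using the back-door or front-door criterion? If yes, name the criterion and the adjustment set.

P(C|do(B)): not identifiable (no BD/FD set).

desc(B)\{B}={C}; candidates ⊆ {Q,R,W}.
B↔C: latent back-door arc(s) into B.
size 0: {}; under {} B still reaches {C,Q,R,W} ∋ C.
size 1: {Q}, {R}, {W}; under {Q} B still reaches {C,W} ∋ C.
size 2: {Q,R}, {Q,W}, {R,W}; under {Q,R} B still reaches {C,W} ∋ C.
B↔C cannot be blocked by any observed set — no back-door set.
No mediator lies on a directed B→…→C path.
Neither criterion identifies P(C|do(B)) in this graph.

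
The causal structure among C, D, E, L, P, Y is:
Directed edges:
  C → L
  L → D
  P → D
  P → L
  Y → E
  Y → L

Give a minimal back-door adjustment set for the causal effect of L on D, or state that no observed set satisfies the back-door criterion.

L→D: minimal back-door set {P}.

desc(L)\{L}={D}; candidates ⊆ {C,E,P,Y}.
size 0: {}; under {} L still reaches {C,D,E,P,Y} ∋ D.
{P}: L⊥D given {P} in G with L→· removed — back-door holds.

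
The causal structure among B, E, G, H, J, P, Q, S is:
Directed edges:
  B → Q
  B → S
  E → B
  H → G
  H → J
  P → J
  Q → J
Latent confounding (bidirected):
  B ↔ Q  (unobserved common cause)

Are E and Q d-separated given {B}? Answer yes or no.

No — E and Q are d-connected given {B}.

Bayes-Ball from E | {B} reaches {J,Q}.
Q ∈ reach(E|{B}) ⇒ E ⊥̸ Q | {B}.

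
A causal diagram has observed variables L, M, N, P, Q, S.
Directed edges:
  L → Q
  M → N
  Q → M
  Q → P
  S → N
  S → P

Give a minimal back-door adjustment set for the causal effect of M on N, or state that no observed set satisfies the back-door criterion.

desc(M)\{M}={N}; candidates ⊆ {L,P,Q,S}.
∅: M⊥N given ∅ in G with M→· removed — back-door holds.

M→N: minimal back-door set ∅.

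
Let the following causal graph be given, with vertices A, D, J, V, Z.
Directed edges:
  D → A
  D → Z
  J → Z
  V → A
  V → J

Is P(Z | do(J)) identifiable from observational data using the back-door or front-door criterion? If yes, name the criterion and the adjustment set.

desc(J)\{J}={Z}; candidates ⊆ {A,D,V}.
∅: J⊥Z given ∅ in G with J→· removed — back-door holds.
P(Z|do(J)) = P(Z|J) — no adjustment needed.

P(Z|do(J)): backdoor, adjust for ∅.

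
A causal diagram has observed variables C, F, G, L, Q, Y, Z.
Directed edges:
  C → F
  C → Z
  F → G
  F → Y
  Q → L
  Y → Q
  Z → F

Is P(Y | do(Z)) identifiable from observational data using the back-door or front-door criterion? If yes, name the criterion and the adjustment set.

P(Y|do(Z)): backdoor, adjust for {C}.

desc(Z)\{Z}={F,G,L,Q,Y}; candidates ⊆ {C}.
size 0: {}; under {} Z still reaches {C,F,G,L,Q,Y} ∋ Y.
{C}: Z⊥Y given {C} in G with Z→· removed — back-door holds.
P(Y|do(Z)) = Σ_{C} P(Y|Z,C)·P(C).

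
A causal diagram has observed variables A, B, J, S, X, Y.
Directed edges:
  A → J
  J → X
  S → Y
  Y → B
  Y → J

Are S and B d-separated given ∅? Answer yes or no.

No — S and B are d-connected given ∅.

Bayes-Ball from S | ∅ reaches {B,J,X,Y}.
B ∈ reach(S|∅) ⇒ S ⊥̸ B | ∅.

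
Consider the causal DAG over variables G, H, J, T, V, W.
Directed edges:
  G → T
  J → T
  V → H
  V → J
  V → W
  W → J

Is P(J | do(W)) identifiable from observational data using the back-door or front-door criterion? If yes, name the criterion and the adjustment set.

P(J|do(W)): backdoor, adjust for {V}.

desc(W)\{W}={J,T}; candidates ⊆ {G,H,V}.
size 0: {}; under {} W still reaches {H,J,T,V} ∋ J.
{V}: W⊥J given {V} in G with W→· removed — back-door holds.
P(J|do(W)) = Σ_{V} P(J|W,V)·P(V).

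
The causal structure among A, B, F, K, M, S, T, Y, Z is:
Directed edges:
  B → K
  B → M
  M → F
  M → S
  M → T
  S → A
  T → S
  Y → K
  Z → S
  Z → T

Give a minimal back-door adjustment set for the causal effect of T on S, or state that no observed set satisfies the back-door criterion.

desc(T)\{T}={A,S}; candidates ⊆ {B,F,K,M,Y,Z}.
size 0: {}; under {} T still reaches {A,B,F,K,M,S,Z} ∋ S.
size 1: {B}, {F}, {K} …(+3); under {B} T still reaches {A,F,M,S,Z} ∋ S.
{M,Z}: T⊥S given {M,Z} in G with T→· removed — back-door holds.

T→S: minimal back-door set {M, Z}.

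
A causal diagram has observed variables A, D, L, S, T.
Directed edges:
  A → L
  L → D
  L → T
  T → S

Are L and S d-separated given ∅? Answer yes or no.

Bayes-Ball from L | ∅ reaches {A,D,S,T}.
S ∈ reach(L|∅) ⇒ L ⊥̸ S | ∅.

No — L and S are d-connected given ∅.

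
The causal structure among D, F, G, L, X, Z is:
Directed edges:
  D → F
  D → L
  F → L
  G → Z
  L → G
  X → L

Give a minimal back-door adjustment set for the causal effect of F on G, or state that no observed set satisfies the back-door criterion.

F→G: minimal back-door set {D}.

desc(F)\{F}={G,L,Z}; candidates ⊆ {D,X}.
size 0: {}; under {} F still reaches {D,G,L,Z} ∋ G.
{D}: F⊥G given {D} in G with F→· removed — back-door holds.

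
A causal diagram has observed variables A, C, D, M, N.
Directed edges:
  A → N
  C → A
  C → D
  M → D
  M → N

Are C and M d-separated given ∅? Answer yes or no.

Bayes-Ball from C | ∅ reaches {A,D,N}.
M ∉ reach(C|∅) ⇒ C ⊥ M | ∅.

Yes — C ⊥ M | ∅.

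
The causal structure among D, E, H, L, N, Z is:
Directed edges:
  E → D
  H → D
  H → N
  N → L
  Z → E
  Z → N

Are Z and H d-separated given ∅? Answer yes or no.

Bayes-Ball from Z | ∅ reaches {D,E,L,N}.
H ∉ reach(Z|∅) ⇒ Z ⊥ H | ∅.

Yes — Z ⊥ H | ∅.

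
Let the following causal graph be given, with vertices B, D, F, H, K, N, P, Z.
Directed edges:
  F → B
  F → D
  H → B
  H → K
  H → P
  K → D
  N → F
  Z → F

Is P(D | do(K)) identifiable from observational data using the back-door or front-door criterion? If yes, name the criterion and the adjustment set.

desc(K)\{K}={D}; candidates ⊆ {B,F,H,N,P,Z}.
∅: K⊥D given ∅ in G with K→· removed — back-door holds.
P(D|do(K)) = P(D|K) — no adjustment needed.

P(D|do(K)): backdoor, adjust for ∅.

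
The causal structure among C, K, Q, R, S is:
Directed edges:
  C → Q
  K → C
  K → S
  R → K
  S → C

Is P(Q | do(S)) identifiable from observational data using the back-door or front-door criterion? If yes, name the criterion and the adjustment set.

P(Q|do(S)): backdoor, adjust for {K}.

desc(S)\{S}={C,Q}; candidates ⊆ {K,R}.
size 0: {}; under {} S still reaches {C,K,Q,R} ∋ Q.
{K}: S⊥Q given {K} in G with S→· removed — back-door holds.
P(Q|do(S)) = Σ_{K} P(Q|S,K)·P(K).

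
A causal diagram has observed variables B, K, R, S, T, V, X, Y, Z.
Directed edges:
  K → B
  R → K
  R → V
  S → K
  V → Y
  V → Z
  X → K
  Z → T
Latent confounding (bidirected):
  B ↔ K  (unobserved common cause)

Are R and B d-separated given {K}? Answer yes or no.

No — R and B are d-connected given {K}.

Bayes-Ball from R | {K} reaches {B,S,T,V,X,Y,Z}.
B ∈ reach(R|{K}) ⇒ R ⊥̸ B | {K}.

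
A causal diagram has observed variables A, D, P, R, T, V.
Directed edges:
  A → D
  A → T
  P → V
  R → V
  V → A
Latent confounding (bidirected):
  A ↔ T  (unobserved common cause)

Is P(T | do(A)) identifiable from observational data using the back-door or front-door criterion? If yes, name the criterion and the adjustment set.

desc(A)\{A}={D,T}; candidates ⊆ {P,R,V}.
A↔T: latent back-door arc(s) into A.
size 0: {}; under {} A still reaches {P,R,T,V} ∋ T.
size 1: {P}, {R}, {V}; under {P} A still reaches {R,T,V} ∋ T.
size 2: {P,R}, {P,V}, {R,V}; under {P,R} A still reaches {T,V} ∋ T.
A↔T cannot be blocked by any observed set — no back-door set.
No mediator lies on a directed A→…→T path.
Neither criterion identifies P(T|do(A)) in this graph.

P(T|do(A)): not identifiable (no BD/FD set).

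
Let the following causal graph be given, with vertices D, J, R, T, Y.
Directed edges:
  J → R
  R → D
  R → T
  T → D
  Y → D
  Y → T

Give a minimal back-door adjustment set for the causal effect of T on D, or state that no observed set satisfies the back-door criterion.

T→D: minimal back-door set {R, Y}.

desc(T)\{T}={D}; candidates ⊆ {J,R,Y}.
size 0: {}; under {} T still reaches {D,J,R,Y} ∋ D.
size 1: {J}, {R}, {Y}; under {J} T still reaches {D,R,Y} ∋ D.
{R,Y}: T⊥D given {R,Y} in G with T→· removed — back-door holds.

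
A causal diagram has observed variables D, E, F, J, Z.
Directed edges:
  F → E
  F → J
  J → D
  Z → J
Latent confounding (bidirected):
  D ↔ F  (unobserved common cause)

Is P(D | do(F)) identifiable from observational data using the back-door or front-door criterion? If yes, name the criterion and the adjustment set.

P(D|do(F)): frontdoor, adjust for {J}.

desc(F)\{F}={D,E,J}; candidates ⊆ {Z}.
F↔D: latent back-door arc(s) into F.
size 0: {}; under {} F still reaches {D} ∋ D.
size 1: {Z}; under {Z} F still reaches {D} ∋ D.
F↔D cannot be blocked by any observed set — no back-door set.
{J}: (i) intercepts every directed F→D path; (ii) no back-door F→{J}; (iii) {F} blocks every back-door {J}→D. Front-door holds.
P(D|do(F)) = Σ_{J} P(J|F) Σ_{F'} P(D|J,F')P(F').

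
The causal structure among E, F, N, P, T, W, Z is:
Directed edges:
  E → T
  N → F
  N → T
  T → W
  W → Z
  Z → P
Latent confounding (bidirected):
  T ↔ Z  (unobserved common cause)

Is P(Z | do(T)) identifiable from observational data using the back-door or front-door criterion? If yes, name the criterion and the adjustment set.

desc(T)\{T}={P,W,Z}; candidates ⊆ {E,F,N}.
T↔Z: latent back-door arc(s) into T.
size 0: {}; under {} T still reaches {E,F,N,P,Z} ∋ Z.
size 1: {E}, {F}, {N}; under {E} T still reaches {F,N,P,Z} ∋ Z.
size 2: {E,F}, {E,N}, {F,N}; under {E,F} T still reaches {N,P,Z} ∋ Z.
T↔Z cannot be blocked by any observed set — no back-door set.
{W}: (i) intercepts every directed T→Z path; (ii) no back-door T→{W}; (iii) {T} blocks every back-door {W}→Z. Front-door holds.
P(Z|do(T)) = Σ_{W} P(W|T) Σ_{T'} P(Z|W,T')P(T').

P(Z|do(T)): frontdoor, adjust for {W}.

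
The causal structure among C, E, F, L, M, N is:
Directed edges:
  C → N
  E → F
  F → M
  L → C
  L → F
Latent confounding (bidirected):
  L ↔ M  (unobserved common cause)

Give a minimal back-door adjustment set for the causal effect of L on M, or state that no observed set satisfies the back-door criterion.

desc(L)\{L}={C,F,M,N}; candidates ⊆ {E}.
L↔M: latent back-door arc(s) into L.
size 0: {}; under {} L still reaches {M} ∋ M.
size 1: {E}; under {E} L still reaches {M} ∋ M.
L↔M cannot be blocked by any observed set — no back-door set.

L→M: no observed back-door set.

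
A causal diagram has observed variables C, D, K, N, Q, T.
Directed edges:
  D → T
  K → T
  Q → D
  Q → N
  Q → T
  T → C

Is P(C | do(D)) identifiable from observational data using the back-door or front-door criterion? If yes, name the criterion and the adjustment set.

desc(D)\{D}={C,T}; candidates ⊆ {K,N,Q}.
size 0: {}; under {} D still reaches {C,N,Q,T} ∋ C.
{Q}: D⊥C given {Q} in G with D→· removed — back-door holds.
P(C|do(D)) = Σ_{Q} P(C|D,Q)·P(Q).

P(C|do(D)): backdoor, adjust for {Q}.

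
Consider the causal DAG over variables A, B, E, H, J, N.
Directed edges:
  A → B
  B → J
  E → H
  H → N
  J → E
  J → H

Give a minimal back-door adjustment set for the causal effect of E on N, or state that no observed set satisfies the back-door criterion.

E→N: minimal back-door set {J}.

desc(E)\{E}={H,N}; candidates ⊆ {A,B,J}.
size 0: {}; under {} E still reaches {A,B,H,J,N} ∋ N.
{J}: E⊥N given {J} in G with E→· removed — back-door holds.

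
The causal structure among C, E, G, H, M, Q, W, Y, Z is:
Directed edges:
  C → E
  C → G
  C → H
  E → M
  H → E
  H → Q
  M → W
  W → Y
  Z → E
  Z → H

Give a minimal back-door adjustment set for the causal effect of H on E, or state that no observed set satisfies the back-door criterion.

desc(H)\{H}={E,M,Q,W,Y}; candidates ⊆ {C,G,Z}.
size 0: {}; under {} H still reaches {C,E,G,M,W,Y,Z} ∋ E.
size 1: {C}, {G}, {Z}; under {C} H still reaches {E,M,W,Y,Z} ∋ E.
{C,Z}: H⊥E given {C,Z} in G with H→· removed — back-door holds.

H→E: minimal back-door set {C, Z}.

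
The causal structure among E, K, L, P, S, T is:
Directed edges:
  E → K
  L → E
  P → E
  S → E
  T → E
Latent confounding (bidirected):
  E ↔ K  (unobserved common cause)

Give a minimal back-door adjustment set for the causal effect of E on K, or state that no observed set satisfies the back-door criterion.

E→K: no observed back-door set.

desc(E)\{E}={K}; candidates ⊆ {L,P,S,T}.
E↔K: latent back-door arc(s) into E.
size 0: {}; under {} E still reaches {K,L,P,S,T} ∋ K.
size 1: {L}, {P}, {S} …(+1); under {L} E still reaches {K,P,S,T} ∋ K.
size 2: {L,P}, {L,S}, {L,T} …(+3); under {L,P} E still reaches {K,S,T} ∋ K.
E↔K cannot be blocked by any observed set — no back-door set.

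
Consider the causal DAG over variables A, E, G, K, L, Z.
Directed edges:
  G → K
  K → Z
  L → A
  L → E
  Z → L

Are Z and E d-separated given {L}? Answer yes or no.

Bayes-Ball from Z | {L} reaches {G,K}.
E ∉ reach(Z|{L}) ⇒ Z ⊥ E | {L}.

Yes — Z ⊥ E | {L}.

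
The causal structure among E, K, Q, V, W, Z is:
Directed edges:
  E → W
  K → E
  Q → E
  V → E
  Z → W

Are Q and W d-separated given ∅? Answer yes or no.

Bayes-Ball from Q | ∅ reaches {E,W}.
W ∈ reach(Q|∅) ⇒ Q ⊥̸ W | ∅.

No — Q and W are d-connected given ∅.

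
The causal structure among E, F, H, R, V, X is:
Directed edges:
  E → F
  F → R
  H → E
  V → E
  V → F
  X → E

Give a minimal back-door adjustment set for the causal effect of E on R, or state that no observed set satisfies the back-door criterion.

desc(E)\{E}={F,R}; candidates ⊆ {H,V,X}.
size 0: {}; under {} E still reaches {F,H,R,V,X} ∋ R.
{V}: E⊥R given {V} in G with E→· removed — back-door holds.

E→R: minimal back-door set {V}.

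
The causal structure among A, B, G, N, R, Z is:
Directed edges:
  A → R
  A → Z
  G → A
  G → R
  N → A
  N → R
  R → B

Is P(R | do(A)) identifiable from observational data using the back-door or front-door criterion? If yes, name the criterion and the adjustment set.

P(R|do(A)): backdoor, adjust for {G, N}.

desc(A)\{A}={B,R,Z}; candidates ⊆ {G,N}.
size 0: {}; under {} A still reaches {B,G,N,R} ∋ R.
size 1: {G}, {N}; under {G} A still reaches {B,N,R} ∋ R.
{G,N}: A⊥R given {G,N} in G with A→· removed — back-door holds.
P(R|do(A)) = Σ_{G,N} P(R|A,G,N)·P(G,N).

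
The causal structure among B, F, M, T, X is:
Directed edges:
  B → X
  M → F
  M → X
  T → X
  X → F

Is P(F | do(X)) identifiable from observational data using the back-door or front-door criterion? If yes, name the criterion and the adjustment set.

P(F|do(X)): backdoor, adjust for {M}.

desc(X)\{X}={F}; candidates ⊆ {B,M,T}.
size 0: {}; under {} X still reaches {B,F,M,T} ∋ F.
{M}: X⊥F given {M} in G with X→· removed — back-door holds.
P(F|do(X)) = Σ_{M} P(F|X,M)·P(M).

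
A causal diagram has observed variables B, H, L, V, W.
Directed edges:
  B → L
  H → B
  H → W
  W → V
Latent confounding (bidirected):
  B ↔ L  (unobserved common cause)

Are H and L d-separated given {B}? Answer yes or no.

No — H and L are d-connected given {B}.

Bayes-Ball from H | {B} reaches {L,V,W}.
L ∈ reach(H|{B}) ⇒ H ⊥̸ L | {B}.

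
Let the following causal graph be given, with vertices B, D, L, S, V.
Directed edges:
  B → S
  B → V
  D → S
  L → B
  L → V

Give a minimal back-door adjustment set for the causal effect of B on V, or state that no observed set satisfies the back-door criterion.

desc(B)\{B}={S,V}; candidates ⊆ {D,L}.
size 0: {}; under {} B still reaches {L,V} ∋ V.
{L}: B⊥V given {L} in G with B→· removed — back-door holds.

B→V: minimal back-door set {L}.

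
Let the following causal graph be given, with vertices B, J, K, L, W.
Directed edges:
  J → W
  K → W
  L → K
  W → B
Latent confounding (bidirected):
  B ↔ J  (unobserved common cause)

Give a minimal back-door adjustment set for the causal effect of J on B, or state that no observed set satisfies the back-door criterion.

desc(J)\{J}={B,W}; candidates ⊆ {K,L}.
J↔B: latent back-door arc(s) into J.
size 0: {}; under {} J still reaches {B} ∋ B.
size 1: {K}, {L}; under {K} J still reaches {B} ∋ B.
size 2: {K,L}; under {K,L} J still reaches {B} ∋ B.
J↔B cannot be blocked by any observed set — no back-door set.

J→B: no observed back-door set.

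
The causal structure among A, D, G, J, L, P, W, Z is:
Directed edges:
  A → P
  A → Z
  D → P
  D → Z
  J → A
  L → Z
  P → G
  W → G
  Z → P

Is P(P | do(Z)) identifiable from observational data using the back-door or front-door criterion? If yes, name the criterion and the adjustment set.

P(P|do(Z)): backdoor, adjust for {A, D}.

desc(Z)\{Z}={G,P}; candidates ⊆ {A,D,J,L,W}.
size 0: {}; under {} Z still reaches {A,D,G,J,L,P} ∋ P.
size 1: {A}, {D}, {J} …(+2); under {A} Z still reaches {D,G,L,P} ∋ P.
{A,D}: Z⊥P given {A,D} in G with Z→· removed — back-door holds.
P(P|do(Z)) = Σ_{A,D} P(P|Z,A,D)·P(A,D).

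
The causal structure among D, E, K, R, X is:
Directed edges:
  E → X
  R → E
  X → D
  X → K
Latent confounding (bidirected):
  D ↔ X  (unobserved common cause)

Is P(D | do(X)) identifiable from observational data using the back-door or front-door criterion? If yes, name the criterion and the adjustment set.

desc(X)\{X}={D,K}; candidates ⊆ {E,R}.
X↔D: latent back-door arc(s) into X.
size 0: {}; under {} X still reaches {D,E,R} ∋ D.
size 1: {E}, {R}; under {E} X still reaches {D} ∋ D.
size 2: {E,R}; under {E,R} X still reaches {D} ∋ D.
X↔D cannot be blocked by any observed set — no back-door set.
No mediator lies on a directed X→…→D path.
Neither criterion identifies P(D|do(X)) in this graph.

P(D|do(X)): not identifiable (no BD/FD set).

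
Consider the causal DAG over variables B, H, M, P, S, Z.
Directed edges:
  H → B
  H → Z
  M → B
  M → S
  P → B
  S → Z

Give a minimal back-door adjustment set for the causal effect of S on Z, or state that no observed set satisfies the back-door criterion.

S→Z: minimal back-door set ∅.

desc(S)\{S}={Z}; candidates ⊆ {B,H,M,P}.
∅: S⊥Z given ∅ in G with S→· removed — back-door holds.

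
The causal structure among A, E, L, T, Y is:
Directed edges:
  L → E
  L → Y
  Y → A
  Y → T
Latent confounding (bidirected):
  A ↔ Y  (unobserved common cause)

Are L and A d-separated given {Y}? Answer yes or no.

No — L and A are d-connected given {Y}.

Bayes-Ball from L | {Y} reaches {A,E}.
A ∈ reach(L|{Y}) ⇒ L ⊥̸ A | {Y}.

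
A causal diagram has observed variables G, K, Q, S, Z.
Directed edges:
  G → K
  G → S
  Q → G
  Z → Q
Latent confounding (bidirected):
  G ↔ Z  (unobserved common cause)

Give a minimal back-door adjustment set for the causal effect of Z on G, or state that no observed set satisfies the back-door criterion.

Z→G: no observed back-door set.

desc(Z)\{Z}={G,K,Q,S}; candidates ⊆ {—}.
Z↔G: latent back-door arc(s) into Z.
size 0: {}; under {} Z still reaches {G,K,S} ∋ G.
Z↔G cannot be blocked by any observed set — no back-door set.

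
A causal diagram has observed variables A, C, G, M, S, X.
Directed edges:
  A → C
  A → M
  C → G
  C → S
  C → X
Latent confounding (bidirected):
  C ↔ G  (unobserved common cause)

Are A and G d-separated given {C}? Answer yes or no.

No — A and G are d-connected given {C}.

Bayes-Ball from A | {C} reaches {G,M}.
G ∈ reach(A|{C}) ⇒ A ⊥̸ G | {C}.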